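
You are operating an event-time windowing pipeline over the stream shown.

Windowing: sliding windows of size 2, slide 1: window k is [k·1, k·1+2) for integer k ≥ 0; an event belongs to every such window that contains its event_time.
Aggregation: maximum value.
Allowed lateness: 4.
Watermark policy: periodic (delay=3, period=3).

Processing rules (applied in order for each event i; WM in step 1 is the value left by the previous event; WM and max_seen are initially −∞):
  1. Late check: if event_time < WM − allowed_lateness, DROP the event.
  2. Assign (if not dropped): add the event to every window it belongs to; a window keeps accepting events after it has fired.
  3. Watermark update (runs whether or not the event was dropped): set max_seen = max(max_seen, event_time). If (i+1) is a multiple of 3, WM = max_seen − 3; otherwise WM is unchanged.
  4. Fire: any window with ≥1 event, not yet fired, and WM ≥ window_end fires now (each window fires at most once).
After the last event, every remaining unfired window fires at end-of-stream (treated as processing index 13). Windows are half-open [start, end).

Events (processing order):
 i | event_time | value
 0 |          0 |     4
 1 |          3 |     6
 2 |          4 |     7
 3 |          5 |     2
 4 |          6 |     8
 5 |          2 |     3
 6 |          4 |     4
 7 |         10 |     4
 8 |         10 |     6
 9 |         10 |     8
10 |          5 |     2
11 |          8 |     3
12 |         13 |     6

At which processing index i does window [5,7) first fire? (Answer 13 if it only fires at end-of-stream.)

8

i=0 t=0 v=4: → [0,2); WM=−∞
i=1 t=3 v=6: → [3,5),[2,4); WM=−∞
i=2 t=4 v=7: → [4,6),[3,5); WM=1
i=3 t=5 v=2: → [5,7),[4,6); WM=1
i=4 t=6 v=8: → [6,8),[5,7); WM=1
i=5 t=2 v=3: → [2,4),[1,3); WM=3; [0,2) fires=4 [1,3) fires=3
i=6 t=4 v=4: → [4,6),[3,5); WM=3
i=7 t=10 v=4: → [10,12),[9,11); WM=3
i=8 t=10 v=6: → [10,12),[9,11); WM=7; [2,4) fires=6 [3,5) fires=7 [4,6) fires=7 [5,7) fires=8
i=9 t=10 v=8: → [10,12),[9,11); WM=7
i=10 t=5 v=2: → [5,7),[4,6); WM=7
i=11 t=8 v=3: → [8,10),[7,9); WM=7
i=12 t=13 v=6: → [13,15),[12,14); WM=7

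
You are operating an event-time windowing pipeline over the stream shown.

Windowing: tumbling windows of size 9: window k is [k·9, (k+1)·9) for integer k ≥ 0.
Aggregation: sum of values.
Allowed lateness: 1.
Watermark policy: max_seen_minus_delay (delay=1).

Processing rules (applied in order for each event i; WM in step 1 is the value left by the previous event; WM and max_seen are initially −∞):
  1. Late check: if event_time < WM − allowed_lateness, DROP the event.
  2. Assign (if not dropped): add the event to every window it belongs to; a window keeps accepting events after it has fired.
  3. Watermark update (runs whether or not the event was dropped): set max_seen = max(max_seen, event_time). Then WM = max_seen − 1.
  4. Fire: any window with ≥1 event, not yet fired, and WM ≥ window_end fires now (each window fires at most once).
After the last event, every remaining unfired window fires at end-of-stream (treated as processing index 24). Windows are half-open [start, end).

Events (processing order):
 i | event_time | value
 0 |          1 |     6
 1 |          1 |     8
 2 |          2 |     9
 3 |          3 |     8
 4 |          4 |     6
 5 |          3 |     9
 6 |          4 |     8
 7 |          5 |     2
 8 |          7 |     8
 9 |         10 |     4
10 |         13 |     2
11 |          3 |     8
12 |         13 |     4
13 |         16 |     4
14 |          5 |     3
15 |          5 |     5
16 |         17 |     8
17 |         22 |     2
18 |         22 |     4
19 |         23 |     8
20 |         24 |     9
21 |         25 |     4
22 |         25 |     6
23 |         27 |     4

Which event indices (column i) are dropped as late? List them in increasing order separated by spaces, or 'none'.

11 14 15

i=0 t=1 v=6: → [0,9); WM=0
i=1 t=1 v=8: → [0,9); WM=0
i=2 t=2 v=9: → [0,9); WM=1
i=3 t=3 v=8: → [0,9); WM=2
i=4 t=4 v=6: → [0,9); WM=3
i=5 t=3 v=9: → [0,9); WM=3
i=6 t=4 v=8: → [0,9); WM=3
i=7 t=5 v=2: → [0,9); WM=4
i=8 t=7 v=8: → [0,9); WM=6
i=9 t=10 v=4: → [9,18); WM=9; [0,9) fires=64
i=10 t=13 v=2: → [9,18); WM=12
i=11 t=3 v=8: DROP (t<12-1); WM=12
i=12 t=13 v=4: → [9,18); WM=12
i=13 t=16 v=4: → [9,18); WM=15
i=14 t=5 v=3: DROP (t<15-1); WM=15
i=15 t=5 v=5: DROP (t<15-1); WM=15
i=16 t=17 v=8: → [9,18); WM=16
i=17 t=22 v=2: → [18,27); WM=21; [9,18) fires=22
i=18 t=22 v=4: → [18,27); WM=21
i=19 t=23 v=8: → [18,27); WM=22
i=20 t=24 v=9: → [18,27); WM=23
i=21 t=25 v=4: → [18,27); WM=24
i=22 t=25 v=6: → [18,27); WM=24
i=23 t=27 v=4: → [27,36); WM=26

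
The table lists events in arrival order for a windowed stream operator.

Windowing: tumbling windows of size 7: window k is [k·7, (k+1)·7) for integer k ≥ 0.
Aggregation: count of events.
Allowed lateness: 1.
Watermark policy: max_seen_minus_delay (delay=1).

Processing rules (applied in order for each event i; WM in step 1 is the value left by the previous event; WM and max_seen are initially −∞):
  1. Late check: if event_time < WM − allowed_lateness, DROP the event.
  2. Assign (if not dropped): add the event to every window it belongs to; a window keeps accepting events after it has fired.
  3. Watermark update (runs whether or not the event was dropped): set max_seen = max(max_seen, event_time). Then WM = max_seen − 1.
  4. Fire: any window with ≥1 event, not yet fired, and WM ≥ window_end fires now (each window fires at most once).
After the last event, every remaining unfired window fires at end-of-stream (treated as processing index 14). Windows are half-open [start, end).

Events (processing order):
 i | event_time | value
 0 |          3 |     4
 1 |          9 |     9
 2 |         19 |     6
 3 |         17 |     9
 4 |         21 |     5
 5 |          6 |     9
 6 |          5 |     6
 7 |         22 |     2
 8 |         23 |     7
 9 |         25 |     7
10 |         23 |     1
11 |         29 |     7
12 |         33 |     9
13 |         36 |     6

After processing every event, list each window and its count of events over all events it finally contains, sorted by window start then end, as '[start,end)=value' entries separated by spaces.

i=0 t=3 v=4: → [0,7); WM=2
i=1 t=9 v=9: → [7,14); WM=8; [0,7) fires=1
i=2 t=19 v=6: → [14,21); WM=18; [7,14) fires=1
i=3 t=17 v=9: → [14,21); WM=18
i=4 t=21 v=5: → [21,28); WM=20
i=5 t=6 v=9: DROP (t<20-1); WM=20
i=6 t=5 v=6: DROP (t<20-1); WM=20
i=7 t=22 v=2: → [21,28); WM=21; [14,21) fires=2
i=8 t=23 v=7: → [21,28); WM=22
i=9 t=25 v=7: → [21,28); WM=24
i=10 t=23 v=1: → [21,28); WM=24
i=11 t=29 v=7: → [28,35); WM=28; [21,28) fires=5
i=12 t=33 v=9: → [28,35); WM=32
i=13 t=36 v=6: → [35,42); WM=35; [28,35) fires=2

[0,7)=1 [7,14)=1 [14,21)=2 [21,28)=5 [28,35)=2 [35,42)=1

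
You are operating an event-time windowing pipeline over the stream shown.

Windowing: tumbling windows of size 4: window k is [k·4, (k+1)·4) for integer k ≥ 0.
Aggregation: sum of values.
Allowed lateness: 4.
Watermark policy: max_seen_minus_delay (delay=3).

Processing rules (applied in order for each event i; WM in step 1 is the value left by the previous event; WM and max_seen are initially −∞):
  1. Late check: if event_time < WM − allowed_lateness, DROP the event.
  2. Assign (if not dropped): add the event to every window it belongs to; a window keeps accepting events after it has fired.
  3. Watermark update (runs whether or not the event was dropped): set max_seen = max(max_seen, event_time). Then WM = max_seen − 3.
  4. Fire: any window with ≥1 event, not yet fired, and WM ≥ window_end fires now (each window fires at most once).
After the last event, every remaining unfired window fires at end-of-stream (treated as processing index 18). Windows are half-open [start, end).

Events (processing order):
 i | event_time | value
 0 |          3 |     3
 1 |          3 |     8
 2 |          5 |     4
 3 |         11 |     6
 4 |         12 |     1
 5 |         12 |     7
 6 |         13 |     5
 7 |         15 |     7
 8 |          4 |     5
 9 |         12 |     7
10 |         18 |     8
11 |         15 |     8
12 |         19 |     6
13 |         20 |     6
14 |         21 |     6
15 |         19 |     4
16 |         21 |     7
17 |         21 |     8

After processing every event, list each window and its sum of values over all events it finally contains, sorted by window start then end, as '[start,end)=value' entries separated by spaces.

[0,4)=11 [4,8)=4 [8,12)=6 [12,16)=35 [16,20)=18 [20,24)=27

i=0 t=3 v=3: → [0,4); WM=0
i=1 t=3 v=8: → [0,4); WM=0
i=2 t=5 v=4: → [4,8); WM=2
i=3 t=11 v=6: → [8,12); WM=8; [0,4) fires=11 [4,8) fires=4
i=4 t=12 v=1: → [12,16); WM=9
i=5 t=12 v=7: → [12,16); WM=9
i=6 t=13 v=5: → [12,16); WM=10
i=7 t=15 v=7: → [12,16); WM=12; [8,12) fires=6
i=8 t=4 v=5: DROP (t<12-4); WM=12
i=9 t=12 v=7: → [12,16); WM=12
i=10 t=18 v=8: → [16,20); WM=15
i=11 t=15 v=8: → [12,16); WM=15
i=12 t=19 v=6: → [16,20); WM=16; [12,16) fires=35
i=13 t=20 v=6: → [20,24); WM=17
i=14 t=21 v=6: → [20,24); WM=18
i=15 t=19 v=4: → [16,20); WM=18
i=16 t=21 v=7: → [20,24); WM=18
i=17 t=21 v=8: → [20,24); WM=18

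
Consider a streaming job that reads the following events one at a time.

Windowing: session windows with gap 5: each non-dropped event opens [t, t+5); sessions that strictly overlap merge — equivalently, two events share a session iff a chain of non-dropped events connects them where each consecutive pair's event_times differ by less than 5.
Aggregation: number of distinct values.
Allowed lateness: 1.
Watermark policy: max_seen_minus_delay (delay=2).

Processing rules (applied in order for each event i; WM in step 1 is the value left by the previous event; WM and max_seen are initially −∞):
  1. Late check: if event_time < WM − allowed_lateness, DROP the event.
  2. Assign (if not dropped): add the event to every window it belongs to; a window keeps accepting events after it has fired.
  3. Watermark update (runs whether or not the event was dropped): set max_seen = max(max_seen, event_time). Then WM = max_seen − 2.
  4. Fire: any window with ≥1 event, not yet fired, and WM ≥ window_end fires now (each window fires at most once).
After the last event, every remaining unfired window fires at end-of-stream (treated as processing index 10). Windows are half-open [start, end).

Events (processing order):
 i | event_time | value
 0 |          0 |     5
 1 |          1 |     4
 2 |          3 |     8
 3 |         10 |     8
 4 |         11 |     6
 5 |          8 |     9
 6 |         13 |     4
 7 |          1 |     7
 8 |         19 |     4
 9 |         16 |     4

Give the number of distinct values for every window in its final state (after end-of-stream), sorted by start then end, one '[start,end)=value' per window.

[0,8)=3 [8,24)=4

i=0 t=0 v=5: → [0,5); WM=-2
i=1 t=1 v=4: → [0,6); WM=-1
i=2 t=3 v=8: → [0,8); WM=1
i=3 t=10 v=8: → [10,15); WM=8
i=4 t=11 v=6: → [10,16); WM=9
i=5 t=8 v=9: → [8,16); WM=9
i=6 t=13 v=4: → [8,18); WM=11
i=7 t=1 v=7: DROP (t<11-1); WM=11
i=8 t=19 v=4: → [19,24); WM=17
i=9 t=16 v=4: → [8,24); WM=17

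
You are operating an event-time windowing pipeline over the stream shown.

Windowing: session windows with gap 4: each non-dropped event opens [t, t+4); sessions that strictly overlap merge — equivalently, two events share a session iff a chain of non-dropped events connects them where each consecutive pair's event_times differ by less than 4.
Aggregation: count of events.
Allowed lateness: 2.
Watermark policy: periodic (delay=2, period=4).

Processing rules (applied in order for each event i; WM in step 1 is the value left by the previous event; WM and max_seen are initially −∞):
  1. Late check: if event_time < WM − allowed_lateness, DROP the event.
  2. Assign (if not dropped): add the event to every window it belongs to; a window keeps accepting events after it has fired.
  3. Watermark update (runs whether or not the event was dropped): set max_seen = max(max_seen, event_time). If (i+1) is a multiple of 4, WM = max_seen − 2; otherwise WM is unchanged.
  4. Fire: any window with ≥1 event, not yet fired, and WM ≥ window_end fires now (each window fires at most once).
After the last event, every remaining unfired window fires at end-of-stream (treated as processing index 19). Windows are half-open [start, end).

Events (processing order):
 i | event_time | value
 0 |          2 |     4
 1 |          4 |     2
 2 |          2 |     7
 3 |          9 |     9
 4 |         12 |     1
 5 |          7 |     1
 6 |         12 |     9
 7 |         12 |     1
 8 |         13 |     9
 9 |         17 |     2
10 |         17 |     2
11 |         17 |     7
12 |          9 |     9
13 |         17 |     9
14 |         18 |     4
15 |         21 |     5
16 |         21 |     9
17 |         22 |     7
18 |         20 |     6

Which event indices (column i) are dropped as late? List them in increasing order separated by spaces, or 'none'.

12

i=0 t=2 v=4: → [2,6); WM=−∞
i=1 t=4 v=2: → [2,8); WM=−∞
i=2 t=2 v=7: → [2,8); WM=−∞
i=3 t=9 v=9: → [9,13); WM=7
i=4 t=12 v=1: → [9,16); WM=7
i=5 t=7 v=1: → [2,16); WM=7
i=6 t=12 v=9: → [2,16); WM=7
i=7 t=12 v=1: → [2,16); WM=10
i=8 t=13 v=9: → [2,17); WM=10
i=9 t=17 v=2: → [17,21); WM=10
i=10 t=17 v=2: → [17,21); WM=10
i=11 t=17 v=7: → [17,21); WM=15
i=12 t=9 v=9: DROP (t<15-2); WM=15
i=13 t=17 v=9: → [17,21); WM=15
i=14 t=18 v=4: → [17,22); WM=15
i=15 t=21 v=5: → [17,25); WM=19
i=16 t=21 v=9: → [17,25); WM=19
i=17 t=22 v=7: → [17,26); WM=19
i=18 t=20 v=6: → [17,26); WM=19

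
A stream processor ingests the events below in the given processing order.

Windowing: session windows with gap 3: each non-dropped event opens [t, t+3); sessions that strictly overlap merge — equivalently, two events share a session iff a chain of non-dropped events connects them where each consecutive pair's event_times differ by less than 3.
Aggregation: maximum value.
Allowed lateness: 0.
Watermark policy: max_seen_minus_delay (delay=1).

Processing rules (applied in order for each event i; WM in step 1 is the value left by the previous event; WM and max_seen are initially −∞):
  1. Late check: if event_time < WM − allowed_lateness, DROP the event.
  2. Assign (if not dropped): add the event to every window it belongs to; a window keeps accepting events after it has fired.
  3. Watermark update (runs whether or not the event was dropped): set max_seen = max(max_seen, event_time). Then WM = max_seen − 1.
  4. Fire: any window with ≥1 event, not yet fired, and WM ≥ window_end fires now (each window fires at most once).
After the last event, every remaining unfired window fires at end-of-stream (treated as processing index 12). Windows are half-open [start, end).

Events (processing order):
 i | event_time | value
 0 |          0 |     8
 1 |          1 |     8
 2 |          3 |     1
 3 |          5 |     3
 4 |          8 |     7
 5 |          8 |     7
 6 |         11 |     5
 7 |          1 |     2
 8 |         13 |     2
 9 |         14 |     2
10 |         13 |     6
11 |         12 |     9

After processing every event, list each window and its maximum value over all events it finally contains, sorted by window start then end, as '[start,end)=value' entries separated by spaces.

[0,8)=8 [8,11)=7 [11,17)=6

i=0 t=0 v=8: → [0,3); WM=-1
i=1 t=1 v=8: → [0,4); WM=0
i=2 t=3 v=1: → [0,6); WM=2
i=3 t=5 v=3: → [0,8); WM=4
i=4 t=8 v=7: → [8,11); WM=7
i=5 t=8 v=7: → [8,11); WM=7
i=6 t=11 v=5: → [11,14); WM=10
i=7 t=1 v=2: DROP (t<10-0); WM=10
i=8 t=13 v=2: → [11,16); WM=12
i=9 t=14 v=2: → [11,17); WM=13
i=10 t=13 v=6: → [11,17); WM=13
i=11 t=12 v=9: DROP (t<13-0); WM=13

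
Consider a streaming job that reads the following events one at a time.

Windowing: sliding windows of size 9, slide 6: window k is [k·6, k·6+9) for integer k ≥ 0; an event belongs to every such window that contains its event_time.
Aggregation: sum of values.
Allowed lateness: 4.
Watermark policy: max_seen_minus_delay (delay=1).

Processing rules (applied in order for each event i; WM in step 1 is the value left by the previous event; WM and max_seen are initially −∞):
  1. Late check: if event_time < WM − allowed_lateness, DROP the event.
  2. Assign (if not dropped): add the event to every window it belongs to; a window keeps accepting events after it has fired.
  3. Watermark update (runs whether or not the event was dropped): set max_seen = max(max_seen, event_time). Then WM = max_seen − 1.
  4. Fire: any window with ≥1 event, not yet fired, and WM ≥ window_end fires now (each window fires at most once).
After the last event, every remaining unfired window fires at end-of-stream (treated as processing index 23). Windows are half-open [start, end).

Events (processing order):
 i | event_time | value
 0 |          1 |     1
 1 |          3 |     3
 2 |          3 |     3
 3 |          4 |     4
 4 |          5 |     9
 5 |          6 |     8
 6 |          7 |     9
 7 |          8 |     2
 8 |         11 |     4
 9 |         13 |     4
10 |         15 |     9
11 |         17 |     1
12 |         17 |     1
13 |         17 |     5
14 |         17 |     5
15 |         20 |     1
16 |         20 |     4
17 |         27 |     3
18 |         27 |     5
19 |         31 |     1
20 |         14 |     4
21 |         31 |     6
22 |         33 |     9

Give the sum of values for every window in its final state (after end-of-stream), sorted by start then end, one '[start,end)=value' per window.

[0,9)=39 [6,15)=27 [12,21)=30 [18,27)=5 [24,33)=15 [30,39)=16

i=0 t=1 v=1: → [0,9); WM=0
i=1 t=3 v=3: → [0,9); WM=2
i=2 t=3 v=3: → [0,9); WM=2
i=3 t=4 v=4: → [0,9); WM=3
i=4 t=5 v=9: → [0,9); WM=4
i=5 t=6 v=8: → [6,15),[0,9); WM=5
i=6 t=7 v=9: → [6,15),[0,9); WM=6
i=7 t=8 v=2: → [6,15),[0,9); WM=7
i=8 t=11 v=4: → [6,15); WM=10; [0,9) fires=39
i=9 t=13 v=4: → [12,21),[6,15); WM=12
i=10 t=15 v=9: → [12,21); WM=14
i=11 t=17 v=1: → [12,21); WM=16; [6,15) fires=27
i=12 t=17 v=1: → [12,21); WM=16
i=13 t=17 v=5: → [12,21); WM=16
i=14 t=17 v=5: → [12,21); WM=16
i=15 t=20 v=1: → [18,27),[12,21); WM=19
i=16 t=20 v=4: → [18,27),[12,21); WM=19
i=17 t=27 v=3: → [24,33); WM=26; [12,21) fires=30
i=18 t=27 v=5: → [24,33); WM=26
i=19 t=31 v=1: → [30,39),[24,33); WM=30; [18,27) fires=5
i=20 t=14 v=4: DROP (t<30-4); WM=30
i=21 t=31 v=6: → [30,39),[24,33); WM=30
i=22 t=33 v=9: → [30,39); WM=32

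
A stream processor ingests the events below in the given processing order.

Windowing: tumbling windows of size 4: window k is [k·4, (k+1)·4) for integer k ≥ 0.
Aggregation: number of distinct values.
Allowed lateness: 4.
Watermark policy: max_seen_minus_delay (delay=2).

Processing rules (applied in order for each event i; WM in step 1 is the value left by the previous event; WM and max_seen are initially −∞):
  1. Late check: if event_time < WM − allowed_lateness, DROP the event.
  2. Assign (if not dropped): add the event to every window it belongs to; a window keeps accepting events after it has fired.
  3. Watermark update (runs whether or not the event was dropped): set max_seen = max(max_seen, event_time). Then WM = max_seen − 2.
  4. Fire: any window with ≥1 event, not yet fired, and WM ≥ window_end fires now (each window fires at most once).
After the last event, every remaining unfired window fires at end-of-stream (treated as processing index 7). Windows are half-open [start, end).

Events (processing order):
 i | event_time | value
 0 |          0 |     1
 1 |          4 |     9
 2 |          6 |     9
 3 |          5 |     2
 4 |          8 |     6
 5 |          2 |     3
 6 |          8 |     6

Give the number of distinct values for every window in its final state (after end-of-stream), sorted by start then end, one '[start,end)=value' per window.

i=0 t=0 v=1: → [0,4); WM=-2
i=1 t=4 v=9: → [4,8); WM=2
i=2 t=6 v=9: → [4,8); WM=4; [0,4) fires=1
i=3 t=5 v=2: → [4,8); WM=4
i=4 t=8 v=6: → [8,12); WM=6
i=5 t=2 v=3: → [0,4); WM=6
i=6 t=8 v=6: → [8,12); WM=6

[0,4)=2 [4,8)=2 [8,12)=1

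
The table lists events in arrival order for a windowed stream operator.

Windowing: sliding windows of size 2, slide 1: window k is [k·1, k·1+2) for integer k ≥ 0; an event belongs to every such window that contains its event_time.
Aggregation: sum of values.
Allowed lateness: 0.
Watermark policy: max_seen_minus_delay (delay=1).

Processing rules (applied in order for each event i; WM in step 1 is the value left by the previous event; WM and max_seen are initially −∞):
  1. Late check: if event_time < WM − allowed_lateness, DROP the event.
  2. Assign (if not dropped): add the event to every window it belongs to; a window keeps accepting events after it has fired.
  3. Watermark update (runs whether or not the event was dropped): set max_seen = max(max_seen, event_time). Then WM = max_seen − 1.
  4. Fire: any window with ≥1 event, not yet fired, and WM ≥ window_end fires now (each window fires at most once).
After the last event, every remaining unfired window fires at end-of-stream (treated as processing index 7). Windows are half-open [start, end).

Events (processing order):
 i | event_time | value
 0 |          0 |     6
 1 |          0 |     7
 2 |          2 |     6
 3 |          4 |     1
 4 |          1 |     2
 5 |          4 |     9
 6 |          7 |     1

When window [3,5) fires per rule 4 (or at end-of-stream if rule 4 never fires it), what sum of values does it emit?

i=0 t=0 v=6: → [0,2); WM=-1
i=1 t=0 v=7: → [0,2); WM=-1
i=2 t=2 v=6: → [2,4),[1,3); WM=1
i=3 t=4 v=1: → [4,6),[3,5); WM=3; [0,2) fires=13 [1,3) fires=6
i=4 t=1 v=2: DROP (t<3-0); WM=3
i=5 t=4 v=9: → [4,6),[3,5); WM=3
i=6 t=7 v=1: → [7,9),[6,8); WM=6; [2,4) fires=6 [3,5) fires=10 [4,6) fires=10

10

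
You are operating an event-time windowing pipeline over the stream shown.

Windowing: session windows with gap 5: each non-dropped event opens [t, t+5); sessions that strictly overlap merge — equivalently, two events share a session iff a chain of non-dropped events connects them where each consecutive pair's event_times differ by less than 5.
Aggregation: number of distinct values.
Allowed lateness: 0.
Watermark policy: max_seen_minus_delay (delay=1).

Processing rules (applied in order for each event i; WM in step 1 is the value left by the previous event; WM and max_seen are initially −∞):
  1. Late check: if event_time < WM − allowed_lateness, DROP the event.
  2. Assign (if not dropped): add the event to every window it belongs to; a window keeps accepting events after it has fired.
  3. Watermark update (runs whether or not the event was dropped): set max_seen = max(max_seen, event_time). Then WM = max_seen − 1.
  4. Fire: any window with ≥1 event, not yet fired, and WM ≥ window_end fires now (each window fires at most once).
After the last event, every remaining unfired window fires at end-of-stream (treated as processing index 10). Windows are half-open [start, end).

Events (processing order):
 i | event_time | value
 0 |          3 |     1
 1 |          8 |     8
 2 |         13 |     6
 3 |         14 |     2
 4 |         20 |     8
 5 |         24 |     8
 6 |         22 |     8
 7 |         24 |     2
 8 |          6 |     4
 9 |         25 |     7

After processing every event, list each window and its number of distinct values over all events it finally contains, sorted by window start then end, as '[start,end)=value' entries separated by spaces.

i=0 t=3 v=1: → [3,8); WM=2
i=1 t=8 v=8: → [8,13); WM=7
i=2 t=13 v=6: → [13,18); WM=12
i=3 t=14 v=2: → [13,19); WM=13
i=4 t=20 v=8: → [20,25); WM=19
i=5 t=24 v=8: → [20,29); WM=23
i=6 t=22 v=8: DROP (t<23-0); WM=23
i=7 t=24 v=2: → [20,29); WM=23
i=8 t=6 v=4: DROP (t<23-0); WM=23
i=9 t=25 v=7: → [20,30); WM=24

[3,8)=1 [8,13)=1 [13,19)=2 [20,30)=3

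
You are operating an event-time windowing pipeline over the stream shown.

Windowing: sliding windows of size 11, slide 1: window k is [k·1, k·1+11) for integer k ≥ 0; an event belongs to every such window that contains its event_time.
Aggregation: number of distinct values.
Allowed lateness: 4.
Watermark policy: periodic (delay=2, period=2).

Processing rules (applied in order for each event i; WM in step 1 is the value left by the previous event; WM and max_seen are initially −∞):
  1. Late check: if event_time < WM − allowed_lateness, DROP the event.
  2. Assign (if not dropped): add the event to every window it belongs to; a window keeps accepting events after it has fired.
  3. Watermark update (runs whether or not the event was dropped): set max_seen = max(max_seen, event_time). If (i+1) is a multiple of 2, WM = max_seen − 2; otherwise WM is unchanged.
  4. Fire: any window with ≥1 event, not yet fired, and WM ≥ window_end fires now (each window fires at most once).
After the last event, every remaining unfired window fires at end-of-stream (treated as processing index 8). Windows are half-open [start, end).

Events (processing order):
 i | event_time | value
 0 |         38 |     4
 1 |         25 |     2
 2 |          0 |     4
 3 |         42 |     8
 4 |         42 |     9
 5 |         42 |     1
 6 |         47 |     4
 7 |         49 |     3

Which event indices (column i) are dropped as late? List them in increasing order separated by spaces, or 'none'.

2

i=0 t=38 v=4: → [38,49),[37,48),[36,47),[35,46),[34,45),[33,44),[32,43),[31,42),[30,41),[29,40),[28,39); WM=−∞
i=1 t=25 v=2: → [25,36),[24,35),[23,34),[22,33),[21,32),[20,31),[19,30),[18,29),[17,28),[16,27),[15,26); WM=36; [15,26) fires=1 [16,27) fires=1 [17,28) fires=1 [18,29) fires=1 [19,30) fires=1 [20,31) fires=1 [21,32) fires=1 [22,33) fires=1 [23,34) fires=1 [24,35) fires=1 [25,36) fires=1
i=2 t=0 v=4: DROP (t<36-4); WM=36
i=3 t=42 v=8: → [42,53),[41,52),[40,51),[39,50),[38,49),[37,48),[36,47),[35,46),[34,45),[33,44),[32,43); WM=40; [28,39) fires=1 [29,40) fires=1
i=4 t=42 v=9: → [42,53),[41,52),[40,51),[39,50),[38,49),[37,48),[36,47),[35,46),[34,45),[33,44),[32,43); WM=40
i=5 t=42 v=1: → [42,53),[41,52),[40,51),[39,50),[38,49),[37,48),[36,47),[35,46),[34,45),[33,44),[32,43); WM=40
i=6 t=47 v=4: → [47,58),[46,57),[45,56),[44,55),[43,54),[42,53),[41,52),[40,51),[39,50),[38,49),[37,48); WM=40
i=7 t=49 v=3: → [49,60),[48,59),[47,58),[46,57),[45,56),[44,55),[43,54),[42,53),[41,52),[40,51),[39,50); WM=47; [30,41) fires=1 [31,42) fires=1 [32,43) fires=4 [33,44) fires=4 [34,45) fires=4 [35,46) fires=4 [36,47) fires=4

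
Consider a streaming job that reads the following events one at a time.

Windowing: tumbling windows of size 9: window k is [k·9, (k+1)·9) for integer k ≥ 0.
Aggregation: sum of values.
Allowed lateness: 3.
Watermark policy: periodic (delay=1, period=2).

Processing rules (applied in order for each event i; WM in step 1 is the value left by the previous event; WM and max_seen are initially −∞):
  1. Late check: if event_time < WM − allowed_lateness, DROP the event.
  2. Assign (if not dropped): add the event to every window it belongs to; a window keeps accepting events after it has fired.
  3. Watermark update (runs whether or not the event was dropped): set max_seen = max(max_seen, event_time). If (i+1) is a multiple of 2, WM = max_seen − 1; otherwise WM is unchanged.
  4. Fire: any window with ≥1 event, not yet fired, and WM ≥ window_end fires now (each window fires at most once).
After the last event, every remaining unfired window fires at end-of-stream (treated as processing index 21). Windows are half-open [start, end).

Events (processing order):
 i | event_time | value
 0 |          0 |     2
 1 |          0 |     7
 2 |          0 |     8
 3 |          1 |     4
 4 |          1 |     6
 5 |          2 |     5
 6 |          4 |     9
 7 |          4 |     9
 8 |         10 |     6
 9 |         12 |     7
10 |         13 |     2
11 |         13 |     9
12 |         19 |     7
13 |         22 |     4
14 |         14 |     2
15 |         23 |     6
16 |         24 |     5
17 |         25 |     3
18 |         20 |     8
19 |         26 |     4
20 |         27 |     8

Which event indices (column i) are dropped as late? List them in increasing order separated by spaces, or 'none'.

14 18

i=0 t=0 v=2: → [0,9); WM=−∞
i=1 t=0 v=7: → [0,9); WM=-1
i=2 t=0 v=8: → [0,9); WM=-1
i=3 t=1 v=4: → [0,9); WM=0
i=4 t=1 v=6: → [0,9); WM=0
i=5 t=2 v=5: → [0,9); WM=1
i=6 t=4 v=9: → [0,9); WM=1
i=7 t=4 v=9: → [0,9); WM=3
i=8 t=10 v=6: → [9,18); WM=3
i=9 t=12 v=7: → [9,18); WM=11; [0,9) fires=50
i=10 t=13 v=2: → [9,18); WM=11
i=11 t=13 v=9: → [9,18); WM=12
i=12 t=19 v=7: → [18,27); WM=12
i=13 t=22 v=4: → [18,27); WM=21; [9,18) fires=24
i=14 t=14 v=2: DROP (t<21-3); WM=21
i=15 t=23 v=6: → [18,27); WM=22
i=16 t=24 v=5: → [18,27); WM=22
i=17 t=25 v=3: → [18,27); WM=24
i=18 t=20 v=8: DROP (t<24-3); WM=24
i=19 t=26 v=4: → [18,27); WM=25
i=20 t=27 v=8: → [27,36); WM=25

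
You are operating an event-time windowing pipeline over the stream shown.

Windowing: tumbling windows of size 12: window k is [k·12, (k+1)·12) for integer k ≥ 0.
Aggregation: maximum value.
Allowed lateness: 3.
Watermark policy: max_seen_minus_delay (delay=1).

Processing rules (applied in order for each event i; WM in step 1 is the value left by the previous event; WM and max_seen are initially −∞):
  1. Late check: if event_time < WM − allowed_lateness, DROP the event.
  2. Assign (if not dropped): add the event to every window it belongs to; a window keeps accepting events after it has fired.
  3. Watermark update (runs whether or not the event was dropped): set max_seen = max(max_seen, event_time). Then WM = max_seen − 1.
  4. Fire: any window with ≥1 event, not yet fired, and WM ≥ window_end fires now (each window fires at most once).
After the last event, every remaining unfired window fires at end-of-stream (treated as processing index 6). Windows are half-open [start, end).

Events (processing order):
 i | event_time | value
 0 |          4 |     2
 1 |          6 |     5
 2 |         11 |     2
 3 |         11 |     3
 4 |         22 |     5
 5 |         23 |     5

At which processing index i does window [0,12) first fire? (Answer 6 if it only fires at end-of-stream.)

4

i=0 t=4 v=2: → [0,12); WM=3
i=1 t=6 v=5: → [0,12); WM=5
i=2 t=11 v=2: → [0,12); WM=10
i=3 t=11 v=3: → [0,12); WM=10
i=4 t=22 v=5: → [12,24); WM=21; [0,12) fires=5
i=5 t=23 v=5: → [12,24); WM=22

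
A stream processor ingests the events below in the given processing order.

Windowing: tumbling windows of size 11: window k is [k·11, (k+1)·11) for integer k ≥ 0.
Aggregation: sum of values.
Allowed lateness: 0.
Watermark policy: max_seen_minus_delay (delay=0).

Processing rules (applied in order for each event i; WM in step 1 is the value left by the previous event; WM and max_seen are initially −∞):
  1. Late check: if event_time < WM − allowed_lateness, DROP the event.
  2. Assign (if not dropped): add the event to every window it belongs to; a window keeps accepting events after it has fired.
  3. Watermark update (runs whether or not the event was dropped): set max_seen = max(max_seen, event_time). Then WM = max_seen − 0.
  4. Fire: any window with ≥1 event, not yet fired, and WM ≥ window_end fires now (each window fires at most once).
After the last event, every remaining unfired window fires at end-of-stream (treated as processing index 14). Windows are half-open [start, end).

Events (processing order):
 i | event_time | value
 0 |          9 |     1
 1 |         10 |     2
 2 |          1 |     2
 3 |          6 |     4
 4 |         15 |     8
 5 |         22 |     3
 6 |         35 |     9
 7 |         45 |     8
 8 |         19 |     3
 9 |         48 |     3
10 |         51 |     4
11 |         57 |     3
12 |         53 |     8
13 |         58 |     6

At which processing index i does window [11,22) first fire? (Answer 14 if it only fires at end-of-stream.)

5

i=0 t=9 v=1: → [0,11); WM=9
i=1 t=10 v=2: → [0,11); WM=10
i=2 t=1 v=2: DROP (t<10-0); WM=10
i=3 t=6 v=4: DROP (t<10-0); WM=10
i=4 t=15 v=8: → [11,22); WM=15; [0,11) fires=3
i=5 t=22 v=3: → [22,33); WM=22; [11,22) fires=8
i=6 t=35 v=9: → [33,44); WM=35; [22,33) fires=3
i=7 t=45 v=8: → [44,55); WM=45; [33,44) fires=9
i=8 t=19 v=3: DROP (t<45-0); WM=45
i=9 t=48 v=3: → [44,55); WM=48
i=10 t=51 v=4: → [44,55); WM=51
i=11 t=57 v=3: → [55,66); WM=57; [44,55) fires=15
i=12 t=53 v=8: DROP (t<57-0); WM=57
i=13 t=58 v=6: → [55,66); WM=58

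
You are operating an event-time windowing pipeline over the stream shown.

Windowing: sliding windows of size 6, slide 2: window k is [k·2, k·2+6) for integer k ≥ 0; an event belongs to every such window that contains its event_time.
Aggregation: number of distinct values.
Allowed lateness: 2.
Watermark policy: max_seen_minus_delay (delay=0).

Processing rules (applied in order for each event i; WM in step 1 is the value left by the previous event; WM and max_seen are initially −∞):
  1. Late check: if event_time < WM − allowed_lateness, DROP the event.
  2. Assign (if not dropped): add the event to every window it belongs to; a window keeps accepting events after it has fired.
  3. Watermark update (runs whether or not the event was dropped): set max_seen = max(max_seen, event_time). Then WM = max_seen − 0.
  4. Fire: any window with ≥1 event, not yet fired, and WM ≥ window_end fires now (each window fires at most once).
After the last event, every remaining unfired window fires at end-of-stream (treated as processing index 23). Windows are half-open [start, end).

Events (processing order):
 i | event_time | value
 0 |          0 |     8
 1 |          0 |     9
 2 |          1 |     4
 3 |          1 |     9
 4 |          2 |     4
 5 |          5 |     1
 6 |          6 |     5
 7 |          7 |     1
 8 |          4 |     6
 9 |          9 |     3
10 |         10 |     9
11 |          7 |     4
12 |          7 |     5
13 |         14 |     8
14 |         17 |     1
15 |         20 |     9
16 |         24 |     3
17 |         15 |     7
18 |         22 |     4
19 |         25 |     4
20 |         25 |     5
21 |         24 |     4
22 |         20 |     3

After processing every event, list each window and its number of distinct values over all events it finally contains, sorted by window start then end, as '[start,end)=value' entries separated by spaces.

i=0 t=0 v=8: → [0,6); WM=0
i=1 t=0 v=9: → [0,6); WM=0
i=2 t=1 v=4: → [0,6); WM=1
i=3 t=1 v=9: → [0,6); WM=1
i=4 t=2 v=4: → [2,8),[0,6); WM=2
i=5 t=5 v=1: → [4,10),[2,8),[0,6); WM=5
i=6 t=6 v=5: → [6,12),[4,10),[2,8); WM=6; [0,6) fires=4
i=7 t=7 v=1: → [6,12),[4,10),[2,8); WM=7
i=8 t=4 v=6: DROP (t<7-2); WM=7
i=9 t=9 v=3: → [8,14),[6,12),[4,10); WM=9; [2,8) fires=3
i=10 t=10 v=9: → [10,16),[8,14),[6,12); WM=10; [4,10) fires=3
i=11 t=7 v=4: DROP (t<10-2); WM=10
i=12 t=7 v=5: DROP (t<10-2); WM=10
i=13 t=14 v=8: → [14,20),[12,18),[10,16); WM=14; [6,12) fires=4 [8,14) fires=2
i=14 t=17 v=1: → [16,22),[14,20),[12,18); WM=17; [10,16) fires=2
i=15 t=20 v=9: → [20,26),[18,24),[16,22); WM=20; [12,18) fires=2 [14,20) fires=2
i=16 t=24 v=3: → [24,30),[22,28),[20,26); WM=24; [16,22) fires=2 [18,24) fires=1
i=17 t=15 v=7: DROP (t<24-2); WM=24
i=18 t=22 v=4: → [22,28),[20,26),[18,24); WM=24
i=19 t=25 v=4: → [24,30),[22,28),[20,26); WM=25
i=20 t=25 v=5: → [24,30),[22,28),[20,26); WM=25
i=21 t=24 v=4: → [24,30),[22,28),[20,26); WM=25
i=22 t=20 v=3: DROP (t<25-2); WM=25

[0,6)=4 [2,8)=3 [4,10)=3 [6,12)=4 [8,14)=2 [10,16)=2 [12,18)=2 [14,20)=2 [16,22)=2 [18,24)=2 [20,26)=4 [22,28)=3 [24,30)=3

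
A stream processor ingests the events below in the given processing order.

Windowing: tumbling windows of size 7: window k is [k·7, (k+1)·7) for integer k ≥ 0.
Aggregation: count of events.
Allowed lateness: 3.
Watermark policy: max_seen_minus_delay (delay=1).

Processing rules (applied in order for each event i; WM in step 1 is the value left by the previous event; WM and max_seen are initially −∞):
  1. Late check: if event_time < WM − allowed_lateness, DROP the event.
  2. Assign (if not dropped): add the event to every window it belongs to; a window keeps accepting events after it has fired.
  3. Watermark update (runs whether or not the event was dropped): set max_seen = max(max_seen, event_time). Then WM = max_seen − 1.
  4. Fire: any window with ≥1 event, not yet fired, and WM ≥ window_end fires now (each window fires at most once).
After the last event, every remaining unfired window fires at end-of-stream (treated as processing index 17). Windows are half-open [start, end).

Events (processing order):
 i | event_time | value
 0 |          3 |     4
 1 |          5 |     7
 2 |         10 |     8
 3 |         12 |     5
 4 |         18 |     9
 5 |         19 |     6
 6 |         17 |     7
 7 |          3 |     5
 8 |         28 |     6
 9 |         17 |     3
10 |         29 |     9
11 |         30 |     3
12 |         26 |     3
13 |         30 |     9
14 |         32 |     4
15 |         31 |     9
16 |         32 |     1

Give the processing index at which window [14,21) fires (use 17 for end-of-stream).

8

i=0 t=3 v=4: → [0,7); WM=2
i=1 t=5 v=7: → [0,7); WM=4
i=2 t=10 v=8: → [7,14); WM=9; [0,7) fires=2
i=3 t=12 v=5: → [7,14); WM=11
i=4 t=18 v=9: → [14,21); WM=17; [7,14) fires=2
i=5 t=19 v=6: → [14,21); WM=18
i=6 t=17 v=7: → [14,21); WM=18
i=7 t=3 v=5: DROP (t<18-3); WM=18
i=8 t=28 v=6: → [28,35); WM=27; [14,21) fires=3
i=9 t=17 v=3: DROP (t<27-3); WM=27
i=10 t=29 v=9: → [28,35); WM=28
i=11 t=30 v=3: → [28,35); WM=29
i=12 t=26 v=3: → [21,28); WM=29; [21,28) fires=1
i=13 t=30 v=9: → [28,35); WM=29
i=14 t=32 v=4: → [28,35); WM=31
i=15 t=31 v=9: → [28,35); WM=31
i=16 t=32 v=1: → [28,35); WM=31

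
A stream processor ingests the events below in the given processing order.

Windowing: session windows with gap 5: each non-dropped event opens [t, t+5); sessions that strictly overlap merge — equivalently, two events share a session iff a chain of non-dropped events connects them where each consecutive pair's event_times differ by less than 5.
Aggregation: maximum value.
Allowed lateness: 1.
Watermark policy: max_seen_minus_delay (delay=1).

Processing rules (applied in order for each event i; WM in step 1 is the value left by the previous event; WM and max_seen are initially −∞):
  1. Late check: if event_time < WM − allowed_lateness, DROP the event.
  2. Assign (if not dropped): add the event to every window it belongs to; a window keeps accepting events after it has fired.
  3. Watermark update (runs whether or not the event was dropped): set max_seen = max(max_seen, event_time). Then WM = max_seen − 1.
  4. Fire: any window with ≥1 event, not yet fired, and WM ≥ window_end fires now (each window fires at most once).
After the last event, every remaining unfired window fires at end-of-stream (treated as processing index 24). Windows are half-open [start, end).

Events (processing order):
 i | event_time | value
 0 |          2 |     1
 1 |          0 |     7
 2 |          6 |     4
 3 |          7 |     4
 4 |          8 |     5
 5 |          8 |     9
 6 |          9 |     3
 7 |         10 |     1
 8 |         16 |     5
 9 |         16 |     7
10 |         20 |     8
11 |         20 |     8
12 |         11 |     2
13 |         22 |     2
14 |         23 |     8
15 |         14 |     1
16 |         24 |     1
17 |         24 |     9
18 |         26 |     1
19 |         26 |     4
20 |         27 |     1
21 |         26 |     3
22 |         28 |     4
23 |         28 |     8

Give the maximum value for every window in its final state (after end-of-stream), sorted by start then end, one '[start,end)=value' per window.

i=0 t=2 v=1: → [2,7); WM=1
i=1 t=0 v=7: → [0,7); WM=1
i=2 t=6 v=4: → [0,11); WM=5
i=3 t=7 v=4: → [0,12); WM=6
i=4 t=8 v=5: → [0,13); WM=7
i=5 t=8 v=9: → [0,13); WM=7
i=6 t=9 v=3: → [0,14); WM=8
i=7 t=10 v=1: → [0,15); WM=9
i=8 t=16 v=5: → [16,21); WM=15
i=9 t=16 v=7: → [16,21); WM=15
i=10 t=20 v=8: → [16,25); WM=19
i=11 t=20 v=8: → [16,25); WM=19
i=12 t=11 v=2: DROP (t<19-1); WM=19
i=13 t=22 v=2: → [16,27); WM=21
i=14 t=23 v=8: → [16,28); WM=22
i=15 t=14 v=1: DROP (t<22-1); WM=22
i=16 t=24 v=1: → [16,29); WM=23
i=17 t=24 v=9: → [16,29); WM=23
i=18 t=26 v=1: → [16,31); WM=25
i=19 t=26 v=4: → [16,31); WM=25
i=20 t=27 v=1: → [16,32); WM=26
i=21 t=26 v=3: → [16,32); WM=26
i=22 t=28 v=4: → [16,33); WM=27
i=23 t=28 v=8: → [16,33); WM=27

[0,15)=9 [16,33)=9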